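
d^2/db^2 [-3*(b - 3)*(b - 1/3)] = -6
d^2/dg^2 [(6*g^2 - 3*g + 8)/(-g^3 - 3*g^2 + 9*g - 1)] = 6*(-2*g^6 + 3*g^5 - 61*g^4 - 86*g^3 + 12*g^2 + 215*g - 201)/(g^9 + 9*g^8 - 132*g^6 + 18*g^5 + 702*g^4 - 888*g^3 + 252*g^2 - 27*g + 1)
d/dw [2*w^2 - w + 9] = 4*w - 1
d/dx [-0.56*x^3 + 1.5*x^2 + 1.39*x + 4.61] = -1.68*x^2 + 3.0*x + 1.39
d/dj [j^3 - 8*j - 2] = 3*j^2 - 8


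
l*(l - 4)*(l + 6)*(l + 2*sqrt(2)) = l^4 + 2*l^3 + 2*sqrt(2)*l^3 - 24*l^2 + 4*sqrt(2)*l^2 - 48*sqrt(2)*l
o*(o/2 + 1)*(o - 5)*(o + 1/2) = o^4/2 - 5*o^3/4 - 23*o^2/4 - 5*o/2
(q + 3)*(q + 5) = q^2 + 8*q + 15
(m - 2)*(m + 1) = m^2 - m - 2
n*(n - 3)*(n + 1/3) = n^3 - 8*n^2/3 - n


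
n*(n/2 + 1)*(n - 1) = n^3/2 + n^2/2 - n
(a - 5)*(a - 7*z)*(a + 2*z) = a^3 - 5*a^2*z - 5*a^2 - 14*a*z^2 + 25*a*z + 70*z^2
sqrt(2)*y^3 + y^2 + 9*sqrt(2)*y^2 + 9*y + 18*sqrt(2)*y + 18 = (y + 3)*(y + 6)*(sqrt(2)*y + 1)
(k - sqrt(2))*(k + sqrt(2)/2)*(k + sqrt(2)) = k^3 + sqrt(2)*k^2/2 - 2*k - sqrt(2)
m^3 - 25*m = m*(m - 5)*(m + 5)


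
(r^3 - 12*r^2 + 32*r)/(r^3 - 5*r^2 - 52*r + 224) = r/(r + 7)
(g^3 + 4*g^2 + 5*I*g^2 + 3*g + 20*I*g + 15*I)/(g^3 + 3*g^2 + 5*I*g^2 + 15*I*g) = (g + 1)/g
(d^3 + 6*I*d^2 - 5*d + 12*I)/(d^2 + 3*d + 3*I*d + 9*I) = (d^2 + 3*I*d + 4)/(d + 3)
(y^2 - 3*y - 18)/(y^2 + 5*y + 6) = (y - 6)/(y + 2)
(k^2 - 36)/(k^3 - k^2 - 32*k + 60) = (k - 6)/(k^2 - 7*k + 10)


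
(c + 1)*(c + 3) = c^2 + 4*c + 3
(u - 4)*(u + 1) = u^2 - 3*u - 4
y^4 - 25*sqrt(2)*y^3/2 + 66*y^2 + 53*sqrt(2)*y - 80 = (y - 8*sqrt(2))*(y - 5*sqrt(2))*(y - sqrt(2)/2)*(y + sqrt(2))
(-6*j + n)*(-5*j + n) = 30*j^2 - 11*j*n + n^2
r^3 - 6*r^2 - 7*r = r*(r - 7)*(r + 1)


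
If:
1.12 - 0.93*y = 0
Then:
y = 1.20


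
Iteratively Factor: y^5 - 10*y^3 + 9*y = (y - 1)*(y^4 + y^3 - 9*y^2 - 9*y) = (y - 1)*(y + 3)*(y^3 - 2*y^2 - 3*y) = y*(y - 1)*(y + 3)*(y^2 - 2*y - 3) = y*(y - 3)*(y - 1)*(y + 3)*(y + 1)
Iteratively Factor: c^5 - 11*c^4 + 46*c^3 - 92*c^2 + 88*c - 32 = (c - 4)*(c^4 - 7*c^3 + 18*c^2 - 20*c + 8) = (c - 4)*(c - 2)*(c^3 - 5*c^2 + 8*c - 4) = (c - 4)*(c - 2)^2*(c^2 - 3*c + 2) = (c - 4)*(c - 2)^2*(c - 1)*(c - 2)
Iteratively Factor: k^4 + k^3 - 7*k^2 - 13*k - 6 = (k + 1)*(k^3 - 7*k - 6) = (k + 1)^2*(k^2 - k - 6) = (k + 1)^2*(k + 2)*(k - 3)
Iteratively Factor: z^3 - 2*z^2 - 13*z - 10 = (z + 2)*(z^2 - 4*z - 5) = (z - 5)*(z + 2)*(z + 1)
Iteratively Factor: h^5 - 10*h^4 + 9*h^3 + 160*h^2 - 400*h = (h)*(h^4 - 10*h^3 + 9*h^2 + 160*h - 400) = h*(h - 5)*(h^3 - 5*h^2 - 16*h + 80) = h*(h - 5)*(h - 4)*(h^2 - h - 20) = h*(h - 5)*(h - 4)*(h + 4)*(h - 5)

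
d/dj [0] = 0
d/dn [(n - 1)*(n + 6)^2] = (n + 6)*(3*n + 4)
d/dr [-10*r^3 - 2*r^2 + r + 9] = -30*r^2 - 4*r + 1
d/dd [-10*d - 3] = -10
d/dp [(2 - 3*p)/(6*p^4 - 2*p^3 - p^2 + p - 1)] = (-18*p^4 + 6*p^3 + 3*p^2 - 3*p + (3*p - 2)*(24*p^3 - 6*p^2 - 2*p + 1) + 3)/(-6*p^4 + 2*p^3 + p^2 - p + 1)^2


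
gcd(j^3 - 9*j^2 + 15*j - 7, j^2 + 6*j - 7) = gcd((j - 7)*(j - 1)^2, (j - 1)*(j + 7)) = j - 1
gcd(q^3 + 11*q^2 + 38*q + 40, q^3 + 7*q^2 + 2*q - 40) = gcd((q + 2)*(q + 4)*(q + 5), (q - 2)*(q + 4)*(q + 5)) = q^2 + 9*q + 20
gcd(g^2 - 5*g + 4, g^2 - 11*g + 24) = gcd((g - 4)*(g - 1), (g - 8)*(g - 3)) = 1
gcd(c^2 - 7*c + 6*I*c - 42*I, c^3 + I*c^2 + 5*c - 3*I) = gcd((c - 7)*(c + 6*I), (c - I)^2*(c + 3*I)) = 1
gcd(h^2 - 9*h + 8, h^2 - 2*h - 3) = 1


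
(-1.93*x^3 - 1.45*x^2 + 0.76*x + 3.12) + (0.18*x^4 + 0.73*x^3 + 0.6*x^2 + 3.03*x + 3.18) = 0.18*x^4 - 1.2*x^3 - 0.85*x^2 + 3.79*x + 6.3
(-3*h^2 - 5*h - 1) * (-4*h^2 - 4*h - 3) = 12*h^4 + 32*h^3 + 33*h^2 + 19*h + 3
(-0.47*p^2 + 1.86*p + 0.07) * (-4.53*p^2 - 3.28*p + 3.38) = 2.1291*p^4 - 6.8842*p^3 - 8.0065*p^2 + 6.0572*p + 0.2366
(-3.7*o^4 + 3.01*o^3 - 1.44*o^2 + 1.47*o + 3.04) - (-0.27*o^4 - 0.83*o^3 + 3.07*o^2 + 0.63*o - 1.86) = -3.43*o^4 + 3.84*o^3 - 4.51*o^2 + 0.84*o + 4.9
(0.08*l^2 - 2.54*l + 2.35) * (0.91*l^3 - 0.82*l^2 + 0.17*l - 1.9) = 0.0728*l^5 - 2.377*l^4 + 4.2349*l^3 - 2.5108*l^2 + 5.2255*l - 4.465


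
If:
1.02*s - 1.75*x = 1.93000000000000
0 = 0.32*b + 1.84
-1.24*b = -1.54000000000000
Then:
No Solution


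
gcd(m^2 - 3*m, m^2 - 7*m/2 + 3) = 1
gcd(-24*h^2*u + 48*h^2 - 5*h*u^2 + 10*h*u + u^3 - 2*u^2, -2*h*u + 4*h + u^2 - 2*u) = u - 2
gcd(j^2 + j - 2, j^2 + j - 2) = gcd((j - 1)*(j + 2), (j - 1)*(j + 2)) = j^2 + j - 2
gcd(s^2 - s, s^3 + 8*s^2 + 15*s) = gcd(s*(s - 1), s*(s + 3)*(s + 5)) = s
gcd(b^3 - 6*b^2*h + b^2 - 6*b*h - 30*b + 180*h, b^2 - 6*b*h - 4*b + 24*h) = b - 6*h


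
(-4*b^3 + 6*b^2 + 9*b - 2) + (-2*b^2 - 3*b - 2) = -4*b^3 + 4*b^2 + 6*b - 4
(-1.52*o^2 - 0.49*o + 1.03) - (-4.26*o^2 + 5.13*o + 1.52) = 2.74*o^2 - 5.62*o - 0.49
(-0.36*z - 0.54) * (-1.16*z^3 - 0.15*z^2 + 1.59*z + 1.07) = 0.4176*z^4 + 0.6804*z^3 - 0.4914*z^2 - 1.2438*z - 0.5778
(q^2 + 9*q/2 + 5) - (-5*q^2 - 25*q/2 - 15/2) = 6*q^2 + 17*q + 25/2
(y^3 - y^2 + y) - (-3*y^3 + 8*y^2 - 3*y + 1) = 4*y^3 - 9*y^2 + 4*y - 1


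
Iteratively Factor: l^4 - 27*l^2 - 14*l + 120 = (l - 5)*(l^3 + 5*l^2 - 2*l - 24) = (l - 5)*(l + 3)*(l^2 + 2*l - 8) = (l - 5)*(l - 2)*(l + 3)*(l + 4)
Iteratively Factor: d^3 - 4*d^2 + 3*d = (d - 1)*(d^2 - 3*d) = d*(d - 1)*(d - 3)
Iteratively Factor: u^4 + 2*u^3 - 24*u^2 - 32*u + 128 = (u + 4)*(u^3 - 2*u^2 - 16*u + 32) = (u - 2)*(u + 4)*(u^2 - 16) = (u - 4)*(u - 2)*(u + 4)*(u + 4)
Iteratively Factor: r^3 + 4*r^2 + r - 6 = (r - 1)*(r^2 + 5*r + 6) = (r - 1)*(r + 3)*(r + 2)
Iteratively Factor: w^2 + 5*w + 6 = (w + 3)*(w + 2)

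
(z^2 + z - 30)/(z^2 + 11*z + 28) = (z^2 + z - 30)/(z^2 + 11*z + 28)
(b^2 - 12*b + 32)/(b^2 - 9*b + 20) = (b - 8)/(b - 5)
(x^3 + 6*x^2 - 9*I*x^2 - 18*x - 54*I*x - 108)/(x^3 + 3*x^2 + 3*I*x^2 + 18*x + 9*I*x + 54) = (x^2 + x*(6 - 6*I) - 36*I)/(x^2 + x*(3 + 6*I) + 18*I)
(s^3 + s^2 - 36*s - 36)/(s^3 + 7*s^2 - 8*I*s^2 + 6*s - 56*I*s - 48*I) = (s - 6)/(s - 8*I)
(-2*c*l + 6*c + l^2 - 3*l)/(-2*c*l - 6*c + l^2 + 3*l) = (l - 3)/(l + 3)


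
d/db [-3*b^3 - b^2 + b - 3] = -9*b^2 - 2*b + 1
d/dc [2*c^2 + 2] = 4*c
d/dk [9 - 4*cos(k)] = 4*sin(k)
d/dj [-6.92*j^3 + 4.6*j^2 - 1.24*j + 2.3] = -20.76*j^2 + 9.2*j - 1.24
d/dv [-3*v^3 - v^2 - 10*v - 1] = -9*v^2 - 2*v - 10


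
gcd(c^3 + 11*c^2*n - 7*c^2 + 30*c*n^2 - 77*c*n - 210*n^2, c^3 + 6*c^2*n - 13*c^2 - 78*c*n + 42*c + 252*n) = c^2 + 6*c*n - 7*c - 42*n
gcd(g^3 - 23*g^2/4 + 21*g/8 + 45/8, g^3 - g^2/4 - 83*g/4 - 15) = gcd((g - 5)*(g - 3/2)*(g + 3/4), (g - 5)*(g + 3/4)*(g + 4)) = g^2 - 17*g/4 - 15/4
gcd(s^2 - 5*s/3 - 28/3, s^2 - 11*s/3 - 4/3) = s - 4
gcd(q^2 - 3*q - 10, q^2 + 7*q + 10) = q + 2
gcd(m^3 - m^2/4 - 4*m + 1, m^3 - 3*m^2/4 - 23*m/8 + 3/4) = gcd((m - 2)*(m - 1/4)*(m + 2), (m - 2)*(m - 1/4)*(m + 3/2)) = m^2 - 9*m/4 + 1/2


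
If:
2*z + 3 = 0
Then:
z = -3/2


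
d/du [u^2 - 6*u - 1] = 2*u - 6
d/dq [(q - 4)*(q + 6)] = 2*q + 2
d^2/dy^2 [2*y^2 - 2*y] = 4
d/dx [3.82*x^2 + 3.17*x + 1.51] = 7.64*x + 3.17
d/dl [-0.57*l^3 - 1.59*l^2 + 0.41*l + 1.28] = -1.71*l^2 - 3.18*l + 0.41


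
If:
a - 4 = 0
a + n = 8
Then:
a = 4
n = 4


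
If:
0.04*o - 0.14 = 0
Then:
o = 3.50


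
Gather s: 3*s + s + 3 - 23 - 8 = 4*s - 28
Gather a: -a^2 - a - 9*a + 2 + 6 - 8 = -a^2 - 10*a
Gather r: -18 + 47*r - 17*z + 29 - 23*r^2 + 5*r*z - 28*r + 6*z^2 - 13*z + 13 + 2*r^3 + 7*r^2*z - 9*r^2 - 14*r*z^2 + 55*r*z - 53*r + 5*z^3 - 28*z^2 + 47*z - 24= 2*r^3 + r^2*(7*z - 32) + r*(-14*z^2 + 60*z - 34) + 5*z^3 - 22*z^2 + 17*z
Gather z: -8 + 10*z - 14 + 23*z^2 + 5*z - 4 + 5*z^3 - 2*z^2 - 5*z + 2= 5*z^3 + 21*z^2 + 10*z - 24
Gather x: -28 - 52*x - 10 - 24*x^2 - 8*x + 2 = -24*x^2 - 60*x - 36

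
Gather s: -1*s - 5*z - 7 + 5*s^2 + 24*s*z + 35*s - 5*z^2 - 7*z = 5*s^2 + s*(24*z + 34) - 5*z^2 - 12*z - 7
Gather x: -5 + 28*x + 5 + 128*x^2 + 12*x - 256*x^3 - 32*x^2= -256*x^3 + 96*x^2 + 40*x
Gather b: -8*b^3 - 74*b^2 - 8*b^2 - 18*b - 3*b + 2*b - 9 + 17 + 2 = -8*b^3 - 82*b^2 - 19*b + 10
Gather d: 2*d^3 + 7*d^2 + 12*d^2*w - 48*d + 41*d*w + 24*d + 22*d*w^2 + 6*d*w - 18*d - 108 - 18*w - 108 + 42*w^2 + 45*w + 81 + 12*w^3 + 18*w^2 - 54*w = 2*d^3 + d^2*(12*w + 7) + d*(22*w^2 + 47*w - 42) + 12*w^3 + 60*w^2 - 27*w - 135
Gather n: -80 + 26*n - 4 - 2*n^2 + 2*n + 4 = -2*n^2 + 28*n - 80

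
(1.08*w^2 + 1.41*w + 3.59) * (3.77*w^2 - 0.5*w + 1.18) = 4.0716*w^4 + 4.7757*w^3 + 14.1037*w^2 - 0.1312*w + 4.2362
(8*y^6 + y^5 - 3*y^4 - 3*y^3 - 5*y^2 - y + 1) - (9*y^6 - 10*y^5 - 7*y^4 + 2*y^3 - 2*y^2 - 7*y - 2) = -y^6 + 11*y^5 + 4*y^4 - 5*y^3 - 3*y^2 + 6*y + 3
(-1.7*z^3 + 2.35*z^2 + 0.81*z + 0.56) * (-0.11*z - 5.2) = 0.187*z^4 + 8.5815*z^3 - 12.3091*z^2 - 4.2736*z - 2.912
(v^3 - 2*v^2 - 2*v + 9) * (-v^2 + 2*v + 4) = -v^5 + 4*v^4 + 2*v^3 - 21*v^2 + 10*v + 36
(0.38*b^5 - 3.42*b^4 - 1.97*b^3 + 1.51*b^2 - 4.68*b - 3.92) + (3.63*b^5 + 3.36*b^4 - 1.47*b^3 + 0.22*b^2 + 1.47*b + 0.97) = 4.01*b^5 - 0.0600000000000001*b^4 - 3.44*b^3 + 1.73*b^2 - 3.21*b - 2.95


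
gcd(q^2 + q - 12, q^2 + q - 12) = q^2 + q - 12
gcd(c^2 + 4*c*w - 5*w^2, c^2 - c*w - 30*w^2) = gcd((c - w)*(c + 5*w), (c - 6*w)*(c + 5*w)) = c + 5*w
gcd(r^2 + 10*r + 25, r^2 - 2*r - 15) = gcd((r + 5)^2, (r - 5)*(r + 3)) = 1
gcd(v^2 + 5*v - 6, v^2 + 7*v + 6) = v + 6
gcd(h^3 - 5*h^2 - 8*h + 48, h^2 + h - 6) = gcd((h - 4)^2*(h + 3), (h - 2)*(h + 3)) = h + 3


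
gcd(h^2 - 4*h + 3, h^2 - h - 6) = h - 3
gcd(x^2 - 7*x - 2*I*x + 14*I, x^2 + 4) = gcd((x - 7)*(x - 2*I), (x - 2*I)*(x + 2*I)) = x - 2*I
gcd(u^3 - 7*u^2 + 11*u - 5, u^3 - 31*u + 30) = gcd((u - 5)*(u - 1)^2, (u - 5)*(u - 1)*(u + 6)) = u^2 - 6*u + 5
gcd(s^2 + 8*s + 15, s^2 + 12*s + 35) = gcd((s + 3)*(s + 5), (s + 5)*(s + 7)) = s + 5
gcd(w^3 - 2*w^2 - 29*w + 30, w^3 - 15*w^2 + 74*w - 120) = w - 6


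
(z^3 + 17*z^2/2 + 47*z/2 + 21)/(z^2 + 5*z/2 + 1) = (2*z^2 + 13*z + 21)/(2*z + 1)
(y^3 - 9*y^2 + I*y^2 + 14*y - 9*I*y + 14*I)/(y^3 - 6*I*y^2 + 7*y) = (y^2 - 9*y + 14)/(y*(y - 7*I))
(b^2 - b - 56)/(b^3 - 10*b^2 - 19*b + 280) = (b + 7)/(b^2 - 2*b - 35)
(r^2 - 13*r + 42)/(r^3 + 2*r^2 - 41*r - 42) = (r - 7)/(r^2 + 8*r + 7)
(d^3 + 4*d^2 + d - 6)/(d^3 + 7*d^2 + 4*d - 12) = (d + 3)/(d + 6)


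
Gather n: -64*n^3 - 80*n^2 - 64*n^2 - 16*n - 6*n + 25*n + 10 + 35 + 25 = -64*n^3 - 144*n^2 + 3*n + 70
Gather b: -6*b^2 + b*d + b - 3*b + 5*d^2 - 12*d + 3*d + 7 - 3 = -6*b^2 + b*(d - 2) + 5*d^2 - 9*d + 4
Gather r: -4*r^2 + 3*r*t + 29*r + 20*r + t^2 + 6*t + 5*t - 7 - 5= -4*r^2 + r*(3*t + 49) + t^2 + 11*t - 12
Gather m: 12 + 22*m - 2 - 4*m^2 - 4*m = -4*m^2 + 18*m + 10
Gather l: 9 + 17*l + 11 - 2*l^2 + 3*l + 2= -2*l^2 + 20*l + 22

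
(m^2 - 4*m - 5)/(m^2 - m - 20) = (m + 1)/(m + 4)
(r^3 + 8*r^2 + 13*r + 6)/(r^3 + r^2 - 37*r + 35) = (r^3 + 8*r^2 + 13*r + 6)/(r^3 + r^2 - 37*r + 35)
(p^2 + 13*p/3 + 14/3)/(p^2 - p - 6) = (p + 7/3)/(p - 3)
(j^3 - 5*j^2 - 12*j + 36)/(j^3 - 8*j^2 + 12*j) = (j + 3)/j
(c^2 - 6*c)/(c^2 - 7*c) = (c - 6)/(c - 7)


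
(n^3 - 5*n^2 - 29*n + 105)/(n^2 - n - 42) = (n^2 + 2*n - 15)/(n + 6)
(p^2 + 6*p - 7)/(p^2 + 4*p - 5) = (p + 7)/(p + 5)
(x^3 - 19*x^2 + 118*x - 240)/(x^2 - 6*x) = x - 13 + 40/x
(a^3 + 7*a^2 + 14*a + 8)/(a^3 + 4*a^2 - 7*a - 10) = (a^2 + 6*a + 8)/(a^2 + 3*a - 10)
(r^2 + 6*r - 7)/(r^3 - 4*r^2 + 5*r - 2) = (r + 7)/(r^2 - 3*r + 2)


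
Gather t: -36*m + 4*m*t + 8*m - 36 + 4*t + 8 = -28*m + t*(4*m + 4) - 28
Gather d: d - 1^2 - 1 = d - 2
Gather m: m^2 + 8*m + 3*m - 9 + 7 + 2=m^2 + 11*m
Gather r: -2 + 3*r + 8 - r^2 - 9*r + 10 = -r^2 - 6*r + 16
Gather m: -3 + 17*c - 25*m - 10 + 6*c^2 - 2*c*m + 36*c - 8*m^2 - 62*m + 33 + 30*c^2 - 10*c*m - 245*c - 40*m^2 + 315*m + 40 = 36*c^2 - 192*c - 48*m^2 + m*(228 - 12*c) + 60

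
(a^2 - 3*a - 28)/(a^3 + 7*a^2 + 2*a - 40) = (a - 7)/(a^2 + 3*a - 10)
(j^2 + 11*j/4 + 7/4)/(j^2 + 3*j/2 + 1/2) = (4*j + 7)/(2*(2*j + 1))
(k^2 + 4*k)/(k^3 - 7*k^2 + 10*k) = (k + 4)/(k^2 - 7*k + 10)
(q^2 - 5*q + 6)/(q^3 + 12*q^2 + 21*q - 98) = (q - 3)/(q^2 + 14*q + 49)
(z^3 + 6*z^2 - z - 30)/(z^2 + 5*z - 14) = (z^2 + 8*z + 15)/(z + 7)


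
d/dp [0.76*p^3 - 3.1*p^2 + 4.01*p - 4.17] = 2.28*p^2 - 6.2*p + 4.01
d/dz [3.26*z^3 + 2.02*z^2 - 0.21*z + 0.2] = 9.78*z^2 + 4.04*z - 0.21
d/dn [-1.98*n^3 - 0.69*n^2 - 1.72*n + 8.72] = -5.94*n^2 - 1.38*n - 1.72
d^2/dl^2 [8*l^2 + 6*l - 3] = 16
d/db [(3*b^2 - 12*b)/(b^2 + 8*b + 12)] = 36*(b^2 + 2*b - 4)/(b^4 + 16*b^3 + 88*b^2 + 192*b + 144)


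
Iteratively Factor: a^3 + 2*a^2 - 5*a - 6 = (a + 1)*(a^2 + a - 6) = (a - 2)*(a + 1)*(a + 3)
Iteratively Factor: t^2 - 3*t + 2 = (t - 1)*(t - 2)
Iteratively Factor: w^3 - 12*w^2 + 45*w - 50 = (w - 5)*(w^2 - 7*w + 10) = (w - 5)^2*(w - 2)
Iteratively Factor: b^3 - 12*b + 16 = (b + 4)*(b^2 - 4*b + 4) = (b - 2)*(b + 4)*(b - 2)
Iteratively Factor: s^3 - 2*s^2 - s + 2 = (s - 1)*(s^2 - s - 2) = (s - 2)*(s - 1)*(s + 1)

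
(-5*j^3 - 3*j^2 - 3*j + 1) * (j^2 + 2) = -5*j^5 - 3*j^4 - 13*j^3 - 5*j^2 - 6*j + 2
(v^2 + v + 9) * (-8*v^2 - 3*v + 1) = -8*v^4 - 11*v^3 - 74*v^2 - 26*v + 9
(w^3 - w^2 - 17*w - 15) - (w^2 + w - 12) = w^3 - 2*w^2 - 18*w - 3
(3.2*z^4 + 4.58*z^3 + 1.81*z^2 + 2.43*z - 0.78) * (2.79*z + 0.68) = 8.928*z^5 + 14.9542*z^4 + 8.1643*z^3 + 8.0105*z^2 - 0.5238*z - 0.5304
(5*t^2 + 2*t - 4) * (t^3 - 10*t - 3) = 5*t^5 + 2*t^4 - 54*t^3 - 35*t^2 + 34*t + 12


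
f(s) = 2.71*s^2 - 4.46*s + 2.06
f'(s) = 5.42*s - 4.46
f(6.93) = 101.30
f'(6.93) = 33.10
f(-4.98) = 91.48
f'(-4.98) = -31.45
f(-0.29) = 3.58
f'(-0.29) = -6.03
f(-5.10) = 95.29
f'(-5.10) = -32.10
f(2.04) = 4.24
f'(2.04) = 6.60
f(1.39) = 1.10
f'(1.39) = 3.07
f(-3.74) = 56.65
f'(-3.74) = -24.73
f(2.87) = 11.58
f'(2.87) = 11.10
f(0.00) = 2.06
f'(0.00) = -4.46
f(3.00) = 13.07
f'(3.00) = 11.80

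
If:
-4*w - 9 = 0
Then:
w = -9/4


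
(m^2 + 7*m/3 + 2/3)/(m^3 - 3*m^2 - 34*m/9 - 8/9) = 3*(m + 2)/(3*m^2 - 10*m - 8)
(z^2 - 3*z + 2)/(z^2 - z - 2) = (z - 1)/(z + 1)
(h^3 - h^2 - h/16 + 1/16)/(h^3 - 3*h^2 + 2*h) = (h^2 - 1/16)/(h*(h - 2))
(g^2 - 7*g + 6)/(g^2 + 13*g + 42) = (g^2 - 7*g + 6)/(g^2 + 13*g + 42)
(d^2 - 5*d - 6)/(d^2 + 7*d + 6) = (d - 6)/(d + 6)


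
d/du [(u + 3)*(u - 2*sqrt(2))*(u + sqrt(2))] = 3*u^2 - 2*sqrt(2)*u + 6*u - 3*sqrt(2) - 4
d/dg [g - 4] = 1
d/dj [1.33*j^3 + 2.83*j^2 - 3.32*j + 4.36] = 3.99*j^2 + 5.66*j - 3.32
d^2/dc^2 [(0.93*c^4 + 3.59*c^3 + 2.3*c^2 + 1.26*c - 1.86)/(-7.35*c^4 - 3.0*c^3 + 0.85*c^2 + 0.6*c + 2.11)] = (2.27373675443232e-13*c^10 - 346.868549999997*c^9 - 780.371549999999*c^8 - 1304.89695*c^7 + 961.86495*c^6 - 325.28646*c^5 - 1187.97003*c^4 - 715.89485*c^3 + 186.210444*c^2 - 6.00497399999998*c - 22.62196)/(397.065375*c^12 + 486.2025*c^11 + 60.692625*c^10 - 182.6955*c^9 - 428.3613*c^8 - 266.3595*c^7 + 38.627225*c^6 + 90.0531*c^5 + 115.46538*c^4 + 33.3963*c^3 - 13.631655*c^2 - 8.01378*c - 9.393931)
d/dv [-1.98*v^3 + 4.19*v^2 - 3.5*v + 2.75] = -5.94*v^2 + 8.38*v - 3.5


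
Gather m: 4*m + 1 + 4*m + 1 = 8*m + 2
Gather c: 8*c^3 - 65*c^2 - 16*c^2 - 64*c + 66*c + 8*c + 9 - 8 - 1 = 8*c^3 - 81*c^2 + 10*c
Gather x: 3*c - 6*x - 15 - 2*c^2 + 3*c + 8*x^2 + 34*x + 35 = -2*c^2 + 6*c + 8*x^2 + 28*x + 20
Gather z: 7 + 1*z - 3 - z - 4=0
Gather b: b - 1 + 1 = b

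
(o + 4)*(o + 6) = o^2 + 10*o + 24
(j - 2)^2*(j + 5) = j^3 + j^2 - 16*j + 20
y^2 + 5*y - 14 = (y - 2)*(y + 7)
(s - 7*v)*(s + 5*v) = s^2 - 2*s*v - 35*v^2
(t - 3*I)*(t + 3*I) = t^2 + 9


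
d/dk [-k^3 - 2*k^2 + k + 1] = -3*k^2 - 4*k + 1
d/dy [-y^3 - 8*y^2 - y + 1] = -3*y^2 - 16*y - 1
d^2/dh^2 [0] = 0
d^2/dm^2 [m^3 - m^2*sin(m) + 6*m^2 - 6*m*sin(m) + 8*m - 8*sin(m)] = m^2*sin(m) + 6*m*sin(m) - 4*m*cos(m) + 6*m + 6*sin(m) - 12*cos(m) + 12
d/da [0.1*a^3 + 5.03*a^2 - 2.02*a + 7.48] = 0.3*a^2 + 10.06*a - 2.02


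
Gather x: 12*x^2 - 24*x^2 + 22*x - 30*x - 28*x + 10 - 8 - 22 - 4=-12*x^2 - 36*x - 24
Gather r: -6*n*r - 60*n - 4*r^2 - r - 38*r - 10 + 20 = -60*n - 4*r^2 + r*(-6*n - 39) + 10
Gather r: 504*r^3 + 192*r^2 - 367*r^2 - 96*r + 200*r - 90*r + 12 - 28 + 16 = 504*r^3 - 175*r^2 + 14*r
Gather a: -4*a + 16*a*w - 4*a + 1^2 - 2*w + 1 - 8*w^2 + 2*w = a*(16*w - 8) - 8*w^2 + 2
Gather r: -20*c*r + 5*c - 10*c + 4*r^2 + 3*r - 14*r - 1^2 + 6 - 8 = -5*c + 4*r^2 + r*(-20*c - 11) - 3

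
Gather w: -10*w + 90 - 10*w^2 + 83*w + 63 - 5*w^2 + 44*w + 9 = -15*w^2 + 117*w + 162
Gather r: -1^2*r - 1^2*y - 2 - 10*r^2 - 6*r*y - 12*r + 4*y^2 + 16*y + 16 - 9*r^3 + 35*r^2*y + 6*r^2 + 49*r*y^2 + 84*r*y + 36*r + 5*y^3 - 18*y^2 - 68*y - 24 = -9*r^3 + r^2*(35*y - 4) + r*(49*y^2 + 78*y + 23) + 5*y^3 - 14*y^2 - 53*y - 10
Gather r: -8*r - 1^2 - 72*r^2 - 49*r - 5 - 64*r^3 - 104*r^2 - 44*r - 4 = -64*r^3 - 176*r^2 - 101*r - 10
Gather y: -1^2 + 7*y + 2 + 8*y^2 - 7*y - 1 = 8*y^2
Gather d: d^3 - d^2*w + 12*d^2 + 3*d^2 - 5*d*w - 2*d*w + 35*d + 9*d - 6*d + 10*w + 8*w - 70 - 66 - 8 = d^3 + d^2*(15 - w) + d*(38 - 7*w) + 18*w - 144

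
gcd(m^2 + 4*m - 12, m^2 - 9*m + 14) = m - 2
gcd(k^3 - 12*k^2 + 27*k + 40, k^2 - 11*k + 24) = k - 8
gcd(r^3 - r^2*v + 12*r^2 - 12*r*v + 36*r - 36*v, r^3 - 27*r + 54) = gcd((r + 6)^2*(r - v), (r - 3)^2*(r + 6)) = r + 6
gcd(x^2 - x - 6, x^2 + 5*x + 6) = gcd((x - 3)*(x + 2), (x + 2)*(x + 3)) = x + 2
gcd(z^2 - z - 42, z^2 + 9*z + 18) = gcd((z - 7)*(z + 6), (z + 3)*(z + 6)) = z + 6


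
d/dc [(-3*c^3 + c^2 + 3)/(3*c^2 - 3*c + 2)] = (-9*c^4 + 18*c^3 - 21*c^2 - 14*c + 9)/(9*c^4 - 18*c^3 + 21*c^2 - 12*c + 4)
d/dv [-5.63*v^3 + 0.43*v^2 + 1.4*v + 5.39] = -16.89*v^2 + 0.86*v + 1.4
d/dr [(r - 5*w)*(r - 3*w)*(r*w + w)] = w*(3*r^2 - 16*r*w + 2*r + 15*w^2 - 8*w)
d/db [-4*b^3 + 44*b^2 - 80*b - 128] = -12*b^2 + 88*b - 80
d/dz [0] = 0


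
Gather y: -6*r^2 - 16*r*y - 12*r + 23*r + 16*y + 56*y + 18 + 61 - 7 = -6*r^2 + 11*r + y*(72 - 16*r) + 72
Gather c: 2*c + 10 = 2*c + 10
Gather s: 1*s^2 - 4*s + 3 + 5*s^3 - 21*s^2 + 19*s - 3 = 5*s^3 - 20*s^2 + 15*s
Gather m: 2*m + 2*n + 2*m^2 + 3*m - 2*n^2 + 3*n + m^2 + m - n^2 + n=3*m^2 + 6*m - 3*n^2 + 6*n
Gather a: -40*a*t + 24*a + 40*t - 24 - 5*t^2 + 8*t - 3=a*(24 - 40*t) - 5*t^2 + 48*t - 27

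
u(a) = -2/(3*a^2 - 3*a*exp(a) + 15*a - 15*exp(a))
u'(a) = -2*(3*a*exp(a) - 6*a + 18*exp(a) - 15)/(3*a^2 - 3*a*exp(a) + 15*a - 15*exp(a))^2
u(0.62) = 0.10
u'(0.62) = -0.08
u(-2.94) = 0.11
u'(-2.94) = -0.02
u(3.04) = 0.00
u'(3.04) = -0.01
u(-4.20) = 0.20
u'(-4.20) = -0.20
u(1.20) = 0.05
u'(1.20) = -0.06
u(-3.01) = 0.11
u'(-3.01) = -0.02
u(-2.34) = 0.10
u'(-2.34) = -0.00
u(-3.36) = 0.12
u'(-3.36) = -0.04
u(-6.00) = -0.11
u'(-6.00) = -0.13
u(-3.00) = 0.11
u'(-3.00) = -0.02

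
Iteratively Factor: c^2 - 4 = (c + 2)*(c - 2)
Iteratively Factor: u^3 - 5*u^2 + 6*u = (u - 3)*(u^2 - 2*u) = u*(u - 3)*(u - 2)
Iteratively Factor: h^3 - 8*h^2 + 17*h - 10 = (h - 5)*(h^2 - 3*h + 2) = (h - 5)*(h - 2)*(h - 1)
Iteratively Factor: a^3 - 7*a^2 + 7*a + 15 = (a - 5)*(a^2 - 2*a - 3) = (a - 5)*(a + 1)*(a - 3)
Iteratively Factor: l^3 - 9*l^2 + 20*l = (l)*(l^2 - 9*l + 20) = l*(l - 5)*(l - 4)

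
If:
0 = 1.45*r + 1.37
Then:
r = -0.94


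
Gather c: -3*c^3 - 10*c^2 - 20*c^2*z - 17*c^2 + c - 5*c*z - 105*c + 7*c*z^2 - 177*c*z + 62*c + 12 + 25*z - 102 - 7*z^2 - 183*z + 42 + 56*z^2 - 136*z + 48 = -3*c^3 + c^2*(-20*z - 27) + c*(7*z^2 - 182*z - 42) + 49*z^2 - 294*z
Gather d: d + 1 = d + 1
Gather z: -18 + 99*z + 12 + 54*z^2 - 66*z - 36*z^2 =18*z^2 + 33*z - 6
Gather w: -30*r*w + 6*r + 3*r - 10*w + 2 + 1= 9*r + w*(-30*r - 10) + 3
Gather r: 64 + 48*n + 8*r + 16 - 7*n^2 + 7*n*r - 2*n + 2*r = -7*n^2 + 46*n + r*(7*n + 10) + 80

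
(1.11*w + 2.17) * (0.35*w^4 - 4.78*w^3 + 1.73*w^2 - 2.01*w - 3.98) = 0.3885*w^5 - 4.5463*w^4 - 8.4523*w^3 + 1.523*w^2 - 8.7795*w - 8.6366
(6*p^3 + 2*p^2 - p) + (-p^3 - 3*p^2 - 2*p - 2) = 5*p^3 - p^2 - 3*p - 2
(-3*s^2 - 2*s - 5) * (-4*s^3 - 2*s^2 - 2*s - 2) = 12*s^5 + 14*s^4 + 30*s^3 + 20*s^2 + 14*s + 10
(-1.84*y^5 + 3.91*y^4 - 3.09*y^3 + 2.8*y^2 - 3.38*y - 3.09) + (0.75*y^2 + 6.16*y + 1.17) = -1.84*y^5 + 3.91*y^4 - 3.09*y^3 + 3.55*y^2 + 2.78*y - 1.92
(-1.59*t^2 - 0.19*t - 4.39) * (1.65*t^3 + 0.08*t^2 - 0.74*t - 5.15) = -2.6235*t^5 - 0.4407*t^4 - 6.0821*t^3 + 7.9779*t^2 + 4.2271*t + 22.6085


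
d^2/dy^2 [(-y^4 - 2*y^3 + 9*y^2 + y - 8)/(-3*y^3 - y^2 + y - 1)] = 2*(-83*y^6 - 21*y^5 + 312*y^4 + 360*y^3 - 3*y^2 - 87*y - 10)/(27*y^9 + 27*y^8 - 18*y^7 + 10*y^6 + 24*y^5 - 12*y^4 + 2*y^3 + 6*y^2 - 3*y + 1)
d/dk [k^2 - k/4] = 2*k - 1/4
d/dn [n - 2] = 1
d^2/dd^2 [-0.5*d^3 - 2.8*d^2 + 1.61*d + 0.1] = -3.0*d - 5.6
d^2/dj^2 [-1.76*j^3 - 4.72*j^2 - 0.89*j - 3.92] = -10.56*j - 9.44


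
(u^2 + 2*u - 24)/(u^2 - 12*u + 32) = (u + 6)/(u - 8)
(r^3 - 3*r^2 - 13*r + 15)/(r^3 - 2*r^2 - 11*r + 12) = (r - 5)/(r - 4)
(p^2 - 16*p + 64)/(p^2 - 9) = (p^2 - 16*p + 64)/(p^2 - 9)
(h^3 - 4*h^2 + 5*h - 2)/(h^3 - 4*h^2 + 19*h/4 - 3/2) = 4*(h^2 - 2*h + 1)/(4*h^2 - 8*h + 3)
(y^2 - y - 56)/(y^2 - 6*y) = (y^2 - y - 56)/(y*(y - 6))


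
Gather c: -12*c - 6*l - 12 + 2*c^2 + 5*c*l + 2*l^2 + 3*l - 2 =2*c^2 + c*(5*l - 12) + 2*l^2 - 3*l - 14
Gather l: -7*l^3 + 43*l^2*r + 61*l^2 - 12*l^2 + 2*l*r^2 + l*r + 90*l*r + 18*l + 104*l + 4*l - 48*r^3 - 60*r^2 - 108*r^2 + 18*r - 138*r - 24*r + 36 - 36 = -7*l^3 + l^2*(43*r + 49) + l*(2*r^2 + 91*r + 126) - 48*r^3 - 168*r^2 - 144*r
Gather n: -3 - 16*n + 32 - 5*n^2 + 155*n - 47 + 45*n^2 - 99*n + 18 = 40*n^2 + 40*n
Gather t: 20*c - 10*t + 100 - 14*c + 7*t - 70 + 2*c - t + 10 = 8*c - 4*t + 40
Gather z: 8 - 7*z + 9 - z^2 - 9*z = -z^2 - 16*z + 17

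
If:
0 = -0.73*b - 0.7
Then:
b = -0.96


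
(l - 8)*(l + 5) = l^2 - 3*l - 40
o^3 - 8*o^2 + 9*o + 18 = (o - 6)*(o - 3)*(o + 1)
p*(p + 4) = p^2 + 4*p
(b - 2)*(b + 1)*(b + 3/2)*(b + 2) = b^4 + 5*b^3/2 - 5*b^2/2 - 10*b - 6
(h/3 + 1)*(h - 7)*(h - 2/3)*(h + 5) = h^4/3 + h^3/9 - 125*h^2/9 - 233*h/9 + 70/3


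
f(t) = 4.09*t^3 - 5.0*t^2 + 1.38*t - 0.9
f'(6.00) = 383.10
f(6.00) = 710.82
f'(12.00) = 1648.26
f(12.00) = 6363.18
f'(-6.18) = 531.80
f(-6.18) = -1165.75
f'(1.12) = 5.57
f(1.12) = 0.12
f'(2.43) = 49.53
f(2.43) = 31.62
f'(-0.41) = 7.54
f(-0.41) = -2.59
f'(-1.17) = 29.88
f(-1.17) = -15.91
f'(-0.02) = 1.58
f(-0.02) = -0.93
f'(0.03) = 1.09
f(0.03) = -0.86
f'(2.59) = 57.79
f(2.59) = 40.19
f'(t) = 12.27*t^2 - 10.0*t + 1.38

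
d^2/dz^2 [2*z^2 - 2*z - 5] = 4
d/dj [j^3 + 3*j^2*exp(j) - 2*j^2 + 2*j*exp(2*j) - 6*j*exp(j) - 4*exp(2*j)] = 3*j^2*exp(j) + 3*j^2 + 4*j*exp(2*j) - 4*j - 6*exp(2*j) - 6*exp(j)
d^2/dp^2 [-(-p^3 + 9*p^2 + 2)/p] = 2 - 4/p^3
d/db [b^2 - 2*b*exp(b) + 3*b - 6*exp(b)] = -2*b*exp(b) + 2*b - 8*exp(b) + 3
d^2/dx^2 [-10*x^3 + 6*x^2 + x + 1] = 12 - 60*x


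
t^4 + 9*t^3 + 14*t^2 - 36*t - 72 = (t - 2)*(t + 2)*(t + 3)*(t + 6)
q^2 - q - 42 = (q - 7)*(q + 6)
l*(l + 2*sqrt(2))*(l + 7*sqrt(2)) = l^3 + 9*sqrt(2)*l^2 + 28*l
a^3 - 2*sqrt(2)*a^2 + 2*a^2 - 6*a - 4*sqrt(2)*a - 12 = (a + 2)*(a - 3*sqrt(2))*(a + sqrt(2))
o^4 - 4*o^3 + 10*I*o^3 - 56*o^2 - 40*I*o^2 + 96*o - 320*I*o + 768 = (o - 8)*(o + 4)*(o + 4*I)*(o + 6*I)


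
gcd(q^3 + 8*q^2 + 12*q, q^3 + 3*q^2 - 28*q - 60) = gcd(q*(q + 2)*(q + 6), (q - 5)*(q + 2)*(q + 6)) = q^2 + 8*q + 12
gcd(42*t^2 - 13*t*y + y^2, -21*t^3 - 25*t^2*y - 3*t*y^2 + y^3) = -7*t + y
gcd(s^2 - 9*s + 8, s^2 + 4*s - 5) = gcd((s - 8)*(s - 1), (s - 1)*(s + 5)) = s - 1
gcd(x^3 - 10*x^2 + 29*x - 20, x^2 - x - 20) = x - 5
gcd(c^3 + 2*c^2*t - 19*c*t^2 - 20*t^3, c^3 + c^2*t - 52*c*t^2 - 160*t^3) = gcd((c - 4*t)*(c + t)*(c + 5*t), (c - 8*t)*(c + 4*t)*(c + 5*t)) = c + 5*t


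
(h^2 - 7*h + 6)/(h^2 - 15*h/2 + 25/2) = 2*(h^2 - 7*h + 6)/(2*h^2 - 15*h + 25)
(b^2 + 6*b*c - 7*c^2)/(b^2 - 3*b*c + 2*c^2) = (b + 7*c)/(b - 2*c)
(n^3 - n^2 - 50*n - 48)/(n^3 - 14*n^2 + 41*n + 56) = (n + 6)/(n - 7)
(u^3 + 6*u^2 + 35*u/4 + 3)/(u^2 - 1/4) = (2*u^2 + 11*u + 12)/(2*u - 1)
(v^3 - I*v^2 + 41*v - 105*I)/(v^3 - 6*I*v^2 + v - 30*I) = (v + 7*I)/(v + 2*I)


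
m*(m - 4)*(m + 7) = m^3 + 3*m^2 - 28*m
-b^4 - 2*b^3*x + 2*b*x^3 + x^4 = (-b + x)*(b + x)^3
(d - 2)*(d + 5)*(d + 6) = d^3 + 9*d^2 + 8*d - 60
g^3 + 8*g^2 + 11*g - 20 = (g - 1)*(g + 4)*(g + 5)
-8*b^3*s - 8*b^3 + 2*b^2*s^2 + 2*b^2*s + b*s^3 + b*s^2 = (-2*b + s)*(4*b + s)*(b*s + b)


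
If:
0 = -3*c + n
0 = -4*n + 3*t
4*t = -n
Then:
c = 0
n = 0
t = 0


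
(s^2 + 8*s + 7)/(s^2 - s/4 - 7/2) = 4*(s^2 + 8*s + 7)/(4*s^2 - s - 14)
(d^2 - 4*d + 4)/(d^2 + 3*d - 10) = (d - 2)/(d + 5)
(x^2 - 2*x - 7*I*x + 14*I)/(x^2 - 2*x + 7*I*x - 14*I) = (x - 7*I)/(x + 7*I)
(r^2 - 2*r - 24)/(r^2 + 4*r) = (r - 6)/r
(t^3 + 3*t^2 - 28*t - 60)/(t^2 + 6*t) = t - 3 - 10/t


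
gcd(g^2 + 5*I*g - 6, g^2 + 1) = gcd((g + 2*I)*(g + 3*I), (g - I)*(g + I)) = 1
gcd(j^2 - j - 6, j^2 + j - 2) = j + 2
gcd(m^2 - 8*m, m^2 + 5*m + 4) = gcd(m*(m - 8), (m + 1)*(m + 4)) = 1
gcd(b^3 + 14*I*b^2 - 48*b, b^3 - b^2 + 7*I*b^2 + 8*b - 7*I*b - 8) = b + 8*I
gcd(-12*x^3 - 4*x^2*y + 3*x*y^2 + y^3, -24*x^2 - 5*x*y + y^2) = 3*x + y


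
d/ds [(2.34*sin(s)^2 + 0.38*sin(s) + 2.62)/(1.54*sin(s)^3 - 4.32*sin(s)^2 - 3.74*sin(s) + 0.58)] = (-3.6036*sin(s)^4 - 1.1704*sin(s)^3 - 19.2144*sin(s)^2 + 25.3512*sin(s) + 10.0192)*cos(s)/(2.3716*sin(s)^6 - 13.3056*sin(s)^5 + 7.1432*sin(s)^4 + 34.1*sin(s)^3 + 8.9764*sin(s)^2 - 4.3384*sin(s) + 0.3364)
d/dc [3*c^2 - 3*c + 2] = 6*c - 3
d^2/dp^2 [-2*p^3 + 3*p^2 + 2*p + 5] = 6 - 12*p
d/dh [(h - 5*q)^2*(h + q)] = 3*(h - 5*q)*(h - q)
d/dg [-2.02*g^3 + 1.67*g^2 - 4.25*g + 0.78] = -6.06*g^2 + 3.34*g - 4.25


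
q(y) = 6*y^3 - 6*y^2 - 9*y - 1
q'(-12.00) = 2727.00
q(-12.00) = -11125.00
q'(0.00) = -9.00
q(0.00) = -1.00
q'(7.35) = 875.20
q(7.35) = 1991.11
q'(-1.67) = 61.24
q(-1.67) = -30.65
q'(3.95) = 224.44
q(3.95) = 239.61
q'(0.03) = -9.34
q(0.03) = -1.28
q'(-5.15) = 530.20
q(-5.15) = -933.33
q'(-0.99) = 20.52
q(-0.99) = -3.79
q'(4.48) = 298.51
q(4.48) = 377.75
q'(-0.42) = -0.78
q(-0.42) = 1.28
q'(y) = 18*y^2 - 12*y - 9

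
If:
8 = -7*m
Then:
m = -8/7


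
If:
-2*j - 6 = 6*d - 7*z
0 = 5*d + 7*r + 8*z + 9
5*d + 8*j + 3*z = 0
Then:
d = 31*z/19 - 24/19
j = 15/19 - 53*z/38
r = -307*z/133 - 51/133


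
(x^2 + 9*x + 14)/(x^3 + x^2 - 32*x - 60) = (x + 7)/(x^2 - x - 30)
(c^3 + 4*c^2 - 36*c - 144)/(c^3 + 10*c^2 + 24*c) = (c - 6)/c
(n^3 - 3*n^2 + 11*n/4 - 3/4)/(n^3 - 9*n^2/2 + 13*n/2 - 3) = (n - 1/2)/(n - 2)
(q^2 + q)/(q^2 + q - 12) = q*(q + 1)/(q^2 + q - 12)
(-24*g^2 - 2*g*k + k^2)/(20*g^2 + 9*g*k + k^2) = (-6*g + k)/(5*g + k)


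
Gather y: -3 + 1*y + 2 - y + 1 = 0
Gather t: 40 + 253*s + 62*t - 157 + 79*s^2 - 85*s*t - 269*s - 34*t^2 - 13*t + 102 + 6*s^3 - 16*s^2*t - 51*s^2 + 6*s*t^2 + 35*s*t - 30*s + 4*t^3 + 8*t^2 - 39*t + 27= 6*s^3 + 28*s^2 - 46*s + 4*t^3 + t^2*(6*s - 26) + t*(-16*s^2 - 50*s + 10) + 12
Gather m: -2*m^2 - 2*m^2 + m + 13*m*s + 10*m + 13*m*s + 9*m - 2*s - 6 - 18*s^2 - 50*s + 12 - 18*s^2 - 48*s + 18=-4*m^2 + m*(26*s + 20) - 36*s^2 - 100*s + 24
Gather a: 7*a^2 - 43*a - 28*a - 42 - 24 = 7*a^2 - 71*a - 66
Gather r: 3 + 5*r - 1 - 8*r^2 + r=-8*r^2 + 6*r + 2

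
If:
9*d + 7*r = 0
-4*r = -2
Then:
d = -7/18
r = 1/2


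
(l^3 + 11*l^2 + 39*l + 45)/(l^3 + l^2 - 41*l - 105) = (l + 3)/(l - 7)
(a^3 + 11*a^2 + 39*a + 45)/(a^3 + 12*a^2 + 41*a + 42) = (a^2 + 8*a + 15)/(a^2 + 9*a + 14)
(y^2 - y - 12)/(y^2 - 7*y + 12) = (y + 3)/(y - 3)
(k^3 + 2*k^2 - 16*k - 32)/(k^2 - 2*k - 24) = (k^2 - 2*k - 8)/(k - 6)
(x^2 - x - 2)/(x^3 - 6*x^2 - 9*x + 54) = (x^2 - x - 2)/(x^3 - 6*x^2 - 9*x + 54)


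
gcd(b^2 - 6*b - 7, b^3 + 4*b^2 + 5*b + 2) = b + 1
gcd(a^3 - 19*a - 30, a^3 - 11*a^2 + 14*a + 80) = a^2 - 3*a - 10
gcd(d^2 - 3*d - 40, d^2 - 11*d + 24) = d - 8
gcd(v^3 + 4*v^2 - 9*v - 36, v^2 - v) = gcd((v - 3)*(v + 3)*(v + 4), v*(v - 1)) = 1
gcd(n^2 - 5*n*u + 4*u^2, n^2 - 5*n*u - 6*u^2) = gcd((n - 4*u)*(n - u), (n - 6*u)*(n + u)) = 1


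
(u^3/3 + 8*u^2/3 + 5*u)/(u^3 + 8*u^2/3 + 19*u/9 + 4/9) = 3*u*(u^2 + 8*u + 15)/(9*u^3 + 24*u^2 + 19*u + 4)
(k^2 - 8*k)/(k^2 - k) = (k - 8)/(k - 1)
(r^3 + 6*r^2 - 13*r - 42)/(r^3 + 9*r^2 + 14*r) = (r - 3)/r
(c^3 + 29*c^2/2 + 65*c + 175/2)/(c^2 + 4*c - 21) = (2*c^2 + 15*c + 25)/(2*(c - 3))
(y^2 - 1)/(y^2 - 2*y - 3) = (y - 1)/(y - 3)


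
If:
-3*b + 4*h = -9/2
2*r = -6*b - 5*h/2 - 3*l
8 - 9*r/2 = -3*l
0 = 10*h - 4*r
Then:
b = 931/642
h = -4/107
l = -901/321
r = -10/107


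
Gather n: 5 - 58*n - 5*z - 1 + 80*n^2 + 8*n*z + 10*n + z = 80*n^2 + n*(8*z - 48) - 4*z + 4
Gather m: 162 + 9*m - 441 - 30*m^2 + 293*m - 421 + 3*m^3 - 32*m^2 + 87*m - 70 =3*m^3 - 62*m^2 + 389*m - 770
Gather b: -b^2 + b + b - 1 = -b^2 + 2*b - 1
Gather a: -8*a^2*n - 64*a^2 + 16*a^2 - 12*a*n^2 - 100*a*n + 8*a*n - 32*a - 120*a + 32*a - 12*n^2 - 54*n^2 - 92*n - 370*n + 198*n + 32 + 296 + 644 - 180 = a^2*(-8*n - 48) + a*(-12*n^2 - 92*n - 120) - 66*n^2 - 264*n + 792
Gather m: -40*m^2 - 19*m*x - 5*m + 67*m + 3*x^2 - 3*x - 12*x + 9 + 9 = -40*m^2 + m*(62 - 19*x) + 3*x^2 - 15*x + 18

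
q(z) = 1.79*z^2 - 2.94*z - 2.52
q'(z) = 3.58*z - 2.94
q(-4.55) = 47.91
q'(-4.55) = -19.23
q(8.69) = 107.11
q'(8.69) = 28.17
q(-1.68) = 7.47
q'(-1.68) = -8.95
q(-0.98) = 2.08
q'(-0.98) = -6.45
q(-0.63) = 0.04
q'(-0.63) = -5.20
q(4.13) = 15.87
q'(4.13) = 11.85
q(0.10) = -2.80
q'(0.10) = -2.58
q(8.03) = 89.29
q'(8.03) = 25.81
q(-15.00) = 444.33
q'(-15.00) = -56.64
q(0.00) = -2.52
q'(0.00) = -2.94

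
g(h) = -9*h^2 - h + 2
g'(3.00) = -55.00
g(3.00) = -82.00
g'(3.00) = -55.00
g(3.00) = -82.00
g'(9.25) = -167.50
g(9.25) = -777.31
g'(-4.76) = 84.68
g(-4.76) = -197.16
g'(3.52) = -64.36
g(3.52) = -113.03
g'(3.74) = -68.32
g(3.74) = -127.63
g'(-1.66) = 28.88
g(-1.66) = -21.14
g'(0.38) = -7.84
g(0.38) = 0.32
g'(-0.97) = 16.46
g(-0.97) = -5.50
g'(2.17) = -40.06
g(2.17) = -42.55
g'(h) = -18*h - 1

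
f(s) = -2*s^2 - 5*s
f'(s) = -4*s - 5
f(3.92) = -50.33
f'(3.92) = -20.68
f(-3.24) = -4.80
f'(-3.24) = 7.96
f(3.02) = -33.34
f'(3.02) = -17.08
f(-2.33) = 0.79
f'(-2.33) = 4.32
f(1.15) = -8.40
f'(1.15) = -9.60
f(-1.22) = 3.12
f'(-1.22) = -0.12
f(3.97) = -51.37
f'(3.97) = -20.88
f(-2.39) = 0.53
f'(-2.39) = 4.56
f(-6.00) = -42.00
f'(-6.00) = 19.00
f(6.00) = -102.00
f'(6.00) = -29.00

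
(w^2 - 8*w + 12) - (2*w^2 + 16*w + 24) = -w^2 - 24*w - 12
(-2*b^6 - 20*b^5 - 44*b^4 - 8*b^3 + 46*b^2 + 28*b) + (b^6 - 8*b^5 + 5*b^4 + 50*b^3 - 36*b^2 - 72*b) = -b^6 - 28*b^5 - 39*b^4 + 42*b^3 + 10*b^2 - 44*b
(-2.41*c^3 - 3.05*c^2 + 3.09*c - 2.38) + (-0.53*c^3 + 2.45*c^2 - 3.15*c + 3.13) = -2.94*c^3 - 0.6*c^2 - 0.0600000000000001*c + 0.75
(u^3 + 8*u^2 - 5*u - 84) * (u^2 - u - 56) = u^5 + 7*u^4 - 69*u^3 - 527*u^2 + 364*u + 4704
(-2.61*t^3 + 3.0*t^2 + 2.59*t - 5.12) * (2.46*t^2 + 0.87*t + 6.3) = -6.4206*t^5 + 5.1093*t^4 - 7.4616*t^3 + 8.5581*t^2 + 11.8626*t - 32.256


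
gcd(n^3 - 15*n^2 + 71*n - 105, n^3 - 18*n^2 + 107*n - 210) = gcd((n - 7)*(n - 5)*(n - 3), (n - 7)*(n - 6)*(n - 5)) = n^2 - 12*n + 35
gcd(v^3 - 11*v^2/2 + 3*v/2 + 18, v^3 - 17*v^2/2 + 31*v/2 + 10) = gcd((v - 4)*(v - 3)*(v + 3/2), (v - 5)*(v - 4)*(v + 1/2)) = v - 4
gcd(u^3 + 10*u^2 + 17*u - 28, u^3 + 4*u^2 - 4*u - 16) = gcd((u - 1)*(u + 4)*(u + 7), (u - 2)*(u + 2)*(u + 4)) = u + 4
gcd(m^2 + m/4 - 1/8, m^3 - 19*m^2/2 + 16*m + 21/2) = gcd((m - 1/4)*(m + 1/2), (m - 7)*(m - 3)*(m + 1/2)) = m + 1/2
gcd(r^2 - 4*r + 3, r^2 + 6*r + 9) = 1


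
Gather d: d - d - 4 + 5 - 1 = 0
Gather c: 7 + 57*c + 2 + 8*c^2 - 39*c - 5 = 8*c^2 + 18*c + 4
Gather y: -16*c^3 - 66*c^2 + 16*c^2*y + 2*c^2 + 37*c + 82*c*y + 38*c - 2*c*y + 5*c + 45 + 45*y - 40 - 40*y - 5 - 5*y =-16*c^3 - 64*c^2 + 80*c + y*(16*c^2 + 80*c)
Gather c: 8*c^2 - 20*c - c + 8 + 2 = 8*c^2 - 21*c + 10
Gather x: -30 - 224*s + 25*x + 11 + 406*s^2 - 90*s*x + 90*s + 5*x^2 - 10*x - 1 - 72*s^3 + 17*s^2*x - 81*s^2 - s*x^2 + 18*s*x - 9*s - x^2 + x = -72*s^3 + 325*s^2 - 143*s + x^2*(4 - s) + x*(17*s^2 - 72*s + 16) - 20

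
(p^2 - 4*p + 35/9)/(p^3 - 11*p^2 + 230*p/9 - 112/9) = (3*p - 5)/(3*p^2 - 26*p + 16)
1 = 1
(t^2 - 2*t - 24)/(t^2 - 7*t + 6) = (t + 4)/(t - 1)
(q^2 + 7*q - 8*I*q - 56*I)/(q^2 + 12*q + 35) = (q - 8*I)/(q + 5)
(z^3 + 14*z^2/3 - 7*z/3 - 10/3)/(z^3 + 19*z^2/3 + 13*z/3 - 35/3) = (3*z + 2)/(3*z + 7)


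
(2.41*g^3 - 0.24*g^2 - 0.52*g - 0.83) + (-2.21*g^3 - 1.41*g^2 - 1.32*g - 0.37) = 0.2*g^3 - 1.65*g^2 - 1.84*g - 1.2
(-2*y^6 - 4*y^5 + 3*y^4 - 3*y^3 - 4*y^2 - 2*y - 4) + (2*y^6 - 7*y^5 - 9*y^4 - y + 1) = -11*y^5 - 6*y^4 - 3*y^3 - 4*y^2 - 3*y - 3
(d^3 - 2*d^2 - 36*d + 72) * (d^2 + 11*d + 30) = d^5 + 9*d^4 - 28*d^3 - 384*d^2 - 288*d + 2160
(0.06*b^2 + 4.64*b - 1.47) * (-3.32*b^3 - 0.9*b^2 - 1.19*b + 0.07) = -0.1992*b^5 - 15.4588*b^4 + 0.633*b^3 - 4.1944*b^2 + 2.0741*b - 0.1029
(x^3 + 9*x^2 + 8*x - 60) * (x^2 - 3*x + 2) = x^5 + 6*x^4 - 17*x^3 - 66*x^2 + 196*x - 120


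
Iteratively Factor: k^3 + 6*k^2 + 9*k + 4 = (k + 1)*(k^2 + 5*k + 4) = (k + 1)*(k + 4)*(k + 1)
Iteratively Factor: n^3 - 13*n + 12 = (n - 3)*(n^2 + 3*n - 4) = (n - 3)*(n - 1)*(n + 4)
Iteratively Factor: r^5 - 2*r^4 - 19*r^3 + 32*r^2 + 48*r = (r - 4)*(r^4 + 2*r^3 - 11*r^2 - 12*r) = (r - 4)*(r - 3)*(r^3 + 5*r^2 + 4*r) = (r - 4)*(r - 3)*(r + 1)*(r^2 + 4*r) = r*(r - 4)*(r - 3)*(r + 1)*(r + 4)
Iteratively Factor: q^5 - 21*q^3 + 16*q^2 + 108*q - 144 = (q + 3)*(q^4 - 3*q^3 - 12*q^2 + 52*q - 48) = (q - 3)*(q + 3)*(q^3 - 12*q + 16) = (q - 3)*(q - 2)*(q + 3)*(q^2 + 2*q - 8) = (q - 3)*(q - 2)^2*(q + 3)*(q + 4)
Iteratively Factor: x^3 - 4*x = (x)*(x^2 - 4) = x*(x - 2)*(x + 2)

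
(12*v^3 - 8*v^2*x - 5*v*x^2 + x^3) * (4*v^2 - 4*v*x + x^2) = 48*v^5 - 80*v^4*x + 24*v^3*x^2 + 16*v^2*x^3 - 9*v*x^4 + x^5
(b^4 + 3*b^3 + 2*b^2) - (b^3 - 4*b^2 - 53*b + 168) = b^4 + 2*b^3 + 6*b^2 + 53*b - 168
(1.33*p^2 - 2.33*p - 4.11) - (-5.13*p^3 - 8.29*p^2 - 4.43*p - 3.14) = 5.13*p^3 + 9.62*p^2 + 2.1*p - 0.97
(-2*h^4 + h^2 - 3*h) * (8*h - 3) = -16*h^5 + 6*h^4 + 8*h^3 - 27*h^2 + 9*h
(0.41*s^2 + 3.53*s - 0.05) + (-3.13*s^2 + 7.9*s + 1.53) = -2.72*s^2 + 11.43*s + 1.48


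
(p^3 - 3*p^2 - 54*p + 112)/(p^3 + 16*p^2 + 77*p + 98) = (p^2 - 10*p + 16)/(p^2 + 9*p + 14)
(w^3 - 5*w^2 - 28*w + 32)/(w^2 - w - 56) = (w^2 + 3*w - 4)/(w + 7)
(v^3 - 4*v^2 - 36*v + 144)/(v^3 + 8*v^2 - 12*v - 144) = (v - 6)/(v + 6)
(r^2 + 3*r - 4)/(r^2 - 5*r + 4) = (r + 4)/(r - 4)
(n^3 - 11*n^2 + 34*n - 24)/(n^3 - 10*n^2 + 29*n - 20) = (n - 6)/(n - 5)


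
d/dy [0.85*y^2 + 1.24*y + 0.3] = 1.7*y + 1.24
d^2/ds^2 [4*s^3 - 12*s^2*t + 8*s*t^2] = 24*s - 24*t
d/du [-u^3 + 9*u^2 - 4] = 3*u*(6 - u)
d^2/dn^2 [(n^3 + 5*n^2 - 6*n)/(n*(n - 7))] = 156/(n^3 - 21*n^2 + 147*n - 343)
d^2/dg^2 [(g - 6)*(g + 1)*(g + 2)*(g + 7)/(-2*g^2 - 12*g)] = (-g^6 - 18*g^5 - 108*g^4 - 242*g^3 + 252*g^2 + 1512*g + 3024)/(g^3*(g^3 + 18*g^2 + 108*g + 216))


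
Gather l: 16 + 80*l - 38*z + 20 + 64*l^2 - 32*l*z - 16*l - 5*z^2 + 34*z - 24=64*l^2 + l*(64 - 32*z) - 5*z^2 - 4*z + 12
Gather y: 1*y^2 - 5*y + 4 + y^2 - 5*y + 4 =2*y^2 - 10*y + 8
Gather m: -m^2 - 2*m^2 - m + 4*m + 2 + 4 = -3*m^2 + 3*m + 6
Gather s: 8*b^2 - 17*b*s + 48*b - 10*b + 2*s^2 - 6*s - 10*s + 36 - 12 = 8*b^2 + 38*b + 2*s^2 + s*(-17*b - 16) + 24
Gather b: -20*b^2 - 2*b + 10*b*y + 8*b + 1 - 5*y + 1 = -20*b^2 + b*(10*y + 6) - 5*y + 2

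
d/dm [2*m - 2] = 2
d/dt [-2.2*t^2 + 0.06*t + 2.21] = 0.06 - 4.4*t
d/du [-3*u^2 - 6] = -6*u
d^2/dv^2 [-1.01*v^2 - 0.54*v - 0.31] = -2.02000000000000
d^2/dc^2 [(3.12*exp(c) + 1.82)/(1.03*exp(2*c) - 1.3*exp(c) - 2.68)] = (3.310008*exp(4*c) + 11.901032*exp(3*c) + 44.363748*exp(2*c) + 12.301432*exp(c) + 16.068208)*exp(c)/(1.092727*exp(6*c) - 4.13751*exp(5*c) - 3.307536*exp(4*c) + 19.33412*exp(3*c) + 8.606016*exp(2*c) - 28.01136*exp(c) - 19.248832)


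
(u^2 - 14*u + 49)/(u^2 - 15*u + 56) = (u - 7)/(u - 8)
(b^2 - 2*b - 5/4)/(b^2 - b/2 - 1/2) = (b - 5/2)/(b - 1)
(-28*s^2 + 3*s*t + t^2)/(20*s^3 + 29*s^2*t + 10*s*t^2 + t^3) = (-28*s^2 + 3*s*t + t^2)/(20*s^3 + 29*s^2*t + 10*s*t^2 + t^3)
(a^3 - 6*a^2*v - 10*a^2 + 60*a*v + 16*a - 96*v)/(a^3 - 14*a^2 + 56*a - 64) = (a - 6*v)/(a - 4)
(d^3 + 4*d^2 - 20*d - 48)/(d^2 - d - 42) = (d^2 - 2*d - 8)/(d - 7)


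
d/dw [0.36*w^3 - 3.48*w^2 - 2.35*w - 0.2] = 1.08*w^2 - 6.96*w - 2.35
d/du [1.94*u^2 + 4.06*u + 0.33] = 3.88*u + 4.06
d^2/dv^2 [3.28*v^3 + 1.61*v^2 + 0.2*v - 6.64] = 19.68*v + 3.22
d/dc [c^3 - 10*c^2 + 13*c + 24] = 3*c^2 - 20*c + 13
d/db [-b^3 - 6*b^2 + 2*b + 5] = -3*b^2 - 12*b + 2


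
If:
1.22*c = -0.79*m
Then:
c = -0.647540983606557*m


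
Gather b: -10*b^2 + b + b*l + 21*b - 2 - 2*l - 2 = -10*b^2 + b*(l + 22) - 2*l - 4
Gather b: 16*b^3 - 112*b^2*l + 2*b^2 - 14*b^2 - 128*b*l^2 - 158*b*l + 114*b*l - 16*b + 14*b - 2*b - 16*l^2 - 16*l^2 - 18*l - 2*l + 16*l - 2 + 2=16*b^3 + b^2*(-112*l - 12) + b*(-128*l^2 - 44*l - 4) - 32*l^2 - 4*l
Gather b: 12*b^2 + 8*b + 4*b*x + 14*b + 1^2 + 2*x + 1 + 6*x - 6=12*b^2 + b*(4*x + 22) + 8*x - 4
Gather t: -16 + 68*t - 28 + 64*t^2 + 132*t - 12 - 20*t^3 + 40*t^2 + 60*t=-20*t^3 + 104*t^2 + 260*t - 56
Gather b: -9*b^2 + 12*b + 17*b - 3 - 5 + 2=-9*b^2 + 29*b - 6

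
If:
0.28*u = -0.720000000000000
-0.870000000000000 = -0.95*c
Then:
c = 0.92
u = -2.57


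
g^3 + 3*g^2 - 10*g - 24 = (g - 3)*(g + 2)*(g + 4)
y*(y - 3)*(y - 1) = y^3 - 4*y^2 + 3*y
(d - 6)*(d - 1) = d^2 - 7*d + 6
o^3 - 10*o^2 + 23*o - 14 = (o - 7)*(o - 2)*(o - 1)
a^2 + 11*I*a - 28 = (a + 4*I)*(a + 7*I)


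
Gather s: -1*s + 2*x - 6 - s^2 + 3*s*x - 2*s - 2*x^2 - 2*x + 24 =-s^2 + s*(3*x - 3) - 2*x^2 + 18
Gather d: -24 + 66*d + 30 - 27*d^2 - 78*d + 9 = -27*d^2 - 12*d + 15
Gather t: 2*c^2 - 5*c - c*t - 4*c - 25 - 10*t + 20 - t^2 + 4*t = 2*c^2 - 9*c - t^2 + t*(-c - 6) - 5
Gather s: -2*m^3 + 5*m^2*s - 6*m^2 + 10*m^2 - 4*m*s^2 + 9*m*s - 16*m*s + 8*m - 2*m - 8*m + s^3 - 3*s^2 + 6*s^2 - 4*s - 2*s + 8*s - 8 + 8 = -2*m^3 + 4*m^2 - 2*m + s^3 + s^2*(3 - 4*m) + s*(5*m^2 - 7*m + 2)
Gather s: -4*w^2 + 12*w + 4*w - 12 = -4*w^2 + 16*w - 12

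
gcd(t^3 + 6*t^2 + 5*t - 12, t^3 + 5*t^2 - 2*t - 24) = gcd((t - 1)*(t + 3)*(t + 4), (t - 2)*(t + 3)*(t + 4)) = t^2 + 7*t + 12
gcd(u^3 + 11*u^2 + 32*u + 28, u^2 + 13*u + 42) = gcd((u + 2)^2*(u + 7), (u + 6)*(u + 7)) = u + 7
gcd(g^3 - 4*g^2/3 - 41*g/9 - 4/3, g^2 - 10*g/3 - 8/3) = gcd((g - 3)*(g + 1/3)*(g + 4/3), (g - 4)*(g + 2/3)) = 1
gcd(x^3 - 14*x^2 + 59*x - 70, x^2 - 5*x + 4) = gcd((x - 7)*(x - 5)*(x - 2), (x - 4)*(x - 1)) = 1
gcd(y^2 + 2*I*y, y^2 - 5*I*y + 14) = y + 2*I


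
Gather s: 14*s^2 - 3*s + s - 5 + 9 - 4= 14*s^2 - 2*s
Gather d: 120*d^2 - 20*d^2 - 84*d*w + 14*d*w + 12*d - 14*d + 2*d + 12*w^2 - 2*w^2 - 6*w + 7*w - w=100*d^2 - 70*d*w + 10*w^2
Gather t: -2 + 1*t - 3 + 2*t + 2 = 3*t - 3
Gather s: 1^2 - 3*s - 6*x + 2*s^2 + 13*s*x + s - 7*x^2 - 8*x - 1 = 2*s^2 + s*(13*x - 2) - 7*x^2 - 14*x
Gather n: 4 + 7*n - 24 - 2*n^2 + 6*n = -2*n^2 + 13*n - 20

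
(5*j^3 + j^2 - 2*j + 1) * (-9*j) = -45*j^4 - 9*j^3 + 18*j^2 - 9*j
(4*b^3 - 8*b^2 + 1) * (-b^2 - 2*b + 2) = -4*b^5 + 24*b^3 - 17*b^2 - 2*b + 2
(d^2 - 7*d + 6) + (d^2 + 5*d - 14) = 2*d^2 - 2*d - 8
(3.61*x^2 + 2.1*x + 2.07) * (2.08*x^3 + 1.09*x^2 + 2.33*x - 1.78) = 7.5088*x^5 + 8.3029*x^4 + 15.0059*x^3 + 0.7235*x^2 + 1.0851*x - 3.6846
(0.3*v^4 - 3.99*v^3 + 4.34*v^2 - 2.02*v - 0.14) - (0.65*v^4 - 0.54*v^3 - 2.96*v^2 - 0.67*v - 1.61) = -0.35*v^4 - 3.45*v^3 + 7.3*v^2 - 1.35*v + 1.47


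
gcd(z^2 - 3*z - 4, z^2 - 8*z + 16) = z - 4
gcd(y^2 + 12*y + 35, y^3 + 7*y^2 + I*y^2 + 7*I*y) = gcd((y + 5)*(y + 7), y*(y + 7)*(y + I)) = y + 7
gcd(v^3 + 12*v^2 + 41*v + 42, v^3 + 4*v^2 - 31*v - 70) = v^2 + 9*v + 14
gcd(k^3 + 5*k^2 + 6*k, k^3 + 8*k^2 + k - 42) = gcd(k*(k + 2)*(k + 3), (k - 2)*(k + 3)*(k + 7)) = k + 3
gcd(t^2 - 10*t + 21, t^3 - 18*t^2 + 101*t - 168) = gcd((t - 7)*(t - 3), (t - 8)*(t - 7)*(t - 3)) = t^2 - 10*t + 21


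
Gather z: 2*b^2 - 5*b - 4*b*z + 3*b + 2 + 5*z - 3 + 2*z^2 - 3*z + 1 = 2*b^2 - 2*b + 2*z^2 + z*(2 - 4*b)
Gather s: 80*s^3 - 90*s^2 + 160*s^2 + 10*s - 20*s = 80*s^3 + 70*s^2 - 10*s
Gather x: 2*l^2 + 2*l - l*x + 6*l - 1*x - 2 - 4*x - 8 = 2*l^2 + 8*l + x*(-l - 5) - 10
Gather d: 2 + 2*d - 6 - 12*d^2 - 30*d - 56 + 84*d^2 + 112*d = 72*d^2 + 84*d - 60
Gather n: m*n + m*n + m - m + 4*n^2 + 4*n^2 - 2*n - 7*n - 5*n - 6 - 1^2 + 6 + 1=8*n^2 + n*(2*m - 14)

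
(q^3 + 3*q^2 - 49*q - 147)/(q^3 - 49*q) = (q + 3)/q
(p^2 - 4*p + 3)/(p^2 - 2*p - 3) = (p - 1)/(p + 1)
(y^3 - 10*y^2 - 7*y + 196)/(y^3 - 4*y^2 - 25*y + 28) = (y - 7)/(y - 1)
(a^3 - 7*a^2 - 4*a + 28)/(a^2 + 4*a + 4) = (a^2 - 9*a + 14)/(a + 2)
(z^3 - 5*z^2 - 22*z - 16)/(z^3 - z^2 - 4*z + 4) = (z^2 - 7*z - 8)/(z^2 - 3*z + 2)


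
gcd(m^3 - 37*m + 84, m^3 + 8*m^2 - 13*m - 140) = m^2 + 3*m - 28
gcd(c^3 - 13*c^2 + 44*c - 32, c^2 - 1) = c - 1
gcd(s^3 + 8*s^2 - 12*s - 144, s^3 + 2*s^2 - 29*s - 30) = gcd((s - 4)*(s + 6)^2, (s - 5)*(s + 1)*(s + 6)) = s + 6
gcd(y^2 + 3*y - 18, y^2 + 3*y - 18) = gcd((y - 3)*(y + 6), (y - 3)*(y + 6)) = y^2 + 3*y - 18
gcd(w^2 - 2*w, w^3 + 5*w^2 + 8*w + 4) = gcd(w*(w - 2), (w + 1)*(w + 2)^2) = 1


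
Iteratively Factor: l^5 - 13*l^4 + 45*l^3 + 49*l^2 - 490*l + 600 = (l - 2)*(l^4 - 11*l^3 + 23*l^2 + 95*l - 300) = (l - 5)*(l - 2)*(l^3 - 6*l^2 - 7*l + 60) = (l - 5)*(l - 2)*(l + 3)*(l^2 - 9*l + 20) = (l - 5)^2*(l - 2)*(l + 3)*(l - 4)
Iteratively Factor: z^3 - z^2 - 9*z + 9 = (z + 3)*(z^2 - 4*z + 3) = (z - 1)*(z + 3)*(z - 3)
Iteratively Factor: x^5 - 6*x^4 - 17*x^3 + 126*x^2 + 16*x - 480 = (x + 4)*(x^4 - 10*x^3 + 23*x^2 + 34*x - 120) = (x + 2)*(x + 4)*(x^3 - 12*x^2 + 47*x - 60) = (x - 3)*(x + 2)*(x + 4)*(x^2 - 9*x + 20) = (x - 4)*(x - 3)*(x + 2)*(x + 4)*(x - 5)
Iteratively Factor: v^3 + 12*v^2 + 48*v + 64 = (v + 4)*(v^2 + 8*v + 16) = (v + 4)^2*(v + 4)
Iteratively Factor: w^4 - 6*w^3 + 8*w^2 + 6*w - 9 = (w + 1)*(w^3 - 7*w^2 + 15*w - 9) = (w - 3)*(w + 1)*(w^2 - 4*w + 3) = (w - 3)*(w - 1)*(w + 1)*(w - 3)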